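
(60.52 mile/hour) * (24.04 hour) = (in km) 2341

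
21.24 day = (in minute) 3.059e+04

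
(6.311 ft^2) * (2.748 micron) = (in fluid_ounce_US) 0.05448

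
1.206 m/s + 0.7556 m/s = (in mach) 0.005761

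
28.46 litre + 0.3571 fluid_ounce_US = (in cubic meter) 0.02847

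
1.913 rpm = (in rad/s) 0.2003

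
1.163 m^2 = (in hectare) 0.0001163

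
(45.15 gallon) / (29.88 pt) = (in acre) 0.004007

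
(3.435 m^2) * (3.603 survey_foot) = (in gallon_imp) 829.8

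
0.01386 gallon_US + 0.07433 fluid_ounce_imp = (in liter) 0.05458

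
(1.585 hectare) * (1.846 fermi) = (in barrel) 1.84e-10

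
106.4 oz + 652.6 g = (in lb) 8.089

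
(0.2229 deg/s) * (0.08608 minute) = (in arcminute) 69.07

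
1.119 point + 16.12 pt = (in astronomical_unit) 4.065e-14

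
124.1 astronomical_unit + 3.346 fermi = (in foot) 6.091e+13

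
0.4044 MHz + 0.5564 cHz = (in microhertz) 4.044e+11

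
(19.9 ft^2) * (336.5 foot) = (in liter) 1.896e+05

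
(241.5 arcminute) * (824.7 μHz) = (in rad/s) 5.793e-05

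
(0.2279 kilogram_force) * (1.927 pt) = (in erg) 1.519e+04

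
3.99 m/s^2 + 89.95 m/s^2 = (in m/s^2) 93.94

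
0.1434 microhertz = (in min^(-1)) 8.604e-06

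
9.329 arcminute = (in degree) 0.1555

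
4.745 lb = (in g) 2152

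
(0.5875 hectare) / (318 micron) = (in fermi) 1.847e+22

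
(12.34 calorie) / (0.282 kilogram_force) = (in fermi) 1.867e+16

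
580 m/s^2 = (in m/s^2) 580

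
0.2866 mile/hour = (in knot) 0.249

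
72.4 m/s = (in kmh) 260.6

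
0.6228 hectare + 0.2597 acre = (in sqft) 7.835e+04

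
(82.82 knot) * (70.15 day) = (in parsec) 8.369e-09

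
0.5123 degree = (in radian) 0.008941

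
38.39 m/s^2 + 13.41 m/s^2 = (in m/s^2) 51.8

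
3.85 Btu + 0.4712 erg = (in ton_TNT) 9.708e-07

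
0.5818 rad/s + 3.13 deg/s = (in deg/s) 36.46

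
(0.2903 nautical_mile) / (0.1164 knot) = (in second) 8978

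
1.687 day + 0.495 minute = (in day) 1.687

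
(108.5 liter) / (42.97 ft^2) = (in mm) 27.18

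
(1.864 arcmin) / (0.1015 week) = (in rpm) 8.435e-08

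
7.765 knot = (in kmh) 14.38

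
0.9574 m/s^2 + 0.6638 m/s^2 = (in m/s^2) 1.621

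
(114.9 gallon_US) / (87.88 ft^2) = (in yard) 0.05826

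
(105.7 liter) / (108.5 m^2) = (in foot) 0.003196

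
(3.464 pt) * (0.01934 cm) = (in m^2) 2.363e-07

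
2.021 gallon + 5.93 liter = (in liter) 13.58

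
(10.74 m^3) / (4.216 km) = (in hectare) 2.547e-07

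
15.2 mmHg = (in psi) 0.2939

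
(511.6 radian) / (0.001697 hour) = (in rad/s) 83.74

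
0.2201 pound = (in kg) 0.09984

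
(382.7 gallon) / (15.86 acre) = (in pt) 0.06398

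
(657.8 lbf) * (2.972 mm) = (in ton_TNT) 2.078e-09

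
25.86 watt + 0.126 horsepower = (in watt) 119.8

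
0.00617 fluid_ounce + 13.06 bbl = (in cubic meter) 2.076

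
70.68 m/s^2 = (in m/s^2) 70.68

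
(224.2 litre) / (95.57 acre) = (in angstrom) 5797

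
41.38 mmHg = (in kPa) 5.517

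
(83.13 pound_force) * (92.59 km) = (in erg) 3.424e+14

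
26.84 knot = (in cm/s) 1381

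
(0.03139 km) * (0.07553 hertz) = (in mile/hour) 5.304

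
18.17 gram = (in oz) 0.6409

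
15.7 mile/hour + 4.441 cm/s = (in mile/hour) 15.8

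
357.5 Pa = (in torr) 2.681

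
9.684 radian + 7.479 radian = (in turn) 2.732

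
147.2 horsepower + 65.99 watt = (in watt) 1.098e+05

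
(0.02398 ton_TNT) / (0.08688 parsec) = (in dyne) 0.003743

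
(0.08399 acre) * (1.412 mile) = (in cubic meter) 7.724e+05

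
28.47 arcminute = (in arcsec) 1708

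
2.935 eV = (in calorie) 1.124e-19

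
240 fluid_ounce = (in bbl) 0.04464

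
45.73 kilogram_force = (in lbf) 100.8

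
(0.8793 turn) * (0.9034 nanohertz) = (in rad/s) 4.991e-09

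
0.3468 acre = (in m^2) 1403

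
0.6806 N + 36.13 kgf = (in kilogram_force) 36.2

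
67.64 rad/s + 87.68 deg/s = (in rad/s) 69.17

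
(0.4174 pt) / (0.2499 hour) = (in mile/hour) 3.661e-07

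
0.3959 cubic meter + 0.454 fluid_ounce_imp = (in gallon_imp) 87.09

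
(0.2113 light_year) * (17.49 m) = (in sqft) 3.763e+17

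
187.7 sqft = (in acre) 0.004309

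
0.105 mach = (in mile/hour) 79.98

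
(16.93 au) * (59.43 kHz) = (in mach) 4.42e+14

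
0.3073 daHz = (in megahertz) 3.073e-06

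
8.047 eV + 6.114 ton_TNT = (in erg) 2.558e+17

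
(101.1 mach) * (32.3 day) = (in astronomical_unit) 0.6422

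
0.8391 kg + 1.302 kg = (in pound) 4.72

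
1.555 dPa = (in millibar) 0.001555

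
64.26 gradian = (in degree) 57.83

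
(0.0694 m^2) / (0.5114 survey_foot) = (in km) 0.0004452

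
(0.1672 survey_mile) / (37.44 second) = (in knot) 13.97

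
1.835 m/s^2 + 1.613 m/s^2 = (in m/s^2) 3.448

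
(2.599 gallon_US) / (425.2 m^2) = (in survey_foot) 7.591e-05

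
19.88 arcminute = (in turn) 0.0009204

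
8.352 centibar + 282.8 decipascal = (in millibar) 83.8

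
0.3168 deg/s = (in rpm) 0.0528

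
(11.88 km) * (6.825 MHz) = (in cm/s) 8.108e+12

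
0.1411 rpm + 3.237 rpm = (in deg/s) 20.27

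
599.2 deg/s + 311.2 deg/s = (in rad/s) 15.89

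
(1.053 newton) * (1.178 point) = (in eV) 2.731e+15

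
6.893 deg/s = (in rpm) 1.149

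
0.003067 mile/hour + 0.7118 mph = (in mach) 0.0009385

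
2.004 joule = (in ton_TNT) 4.79e-10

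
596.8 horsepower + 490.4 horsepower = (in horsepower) 1087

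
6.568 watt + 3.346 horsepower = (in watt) 2502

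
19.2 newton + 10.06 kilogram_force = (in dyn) 1.179e+07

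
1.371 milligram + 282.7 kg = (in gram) 2.827e+05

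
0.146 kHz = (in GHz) 1.46e-07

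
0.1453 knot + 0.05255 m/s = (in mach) 0.0003739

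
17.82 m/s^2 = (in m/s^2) 17.82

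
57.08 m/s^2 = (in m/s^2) 57.08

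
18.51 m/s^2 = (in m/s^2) 18.51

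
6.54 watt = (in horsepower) 0.00877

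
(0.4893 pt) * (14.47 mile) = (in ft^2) 43.27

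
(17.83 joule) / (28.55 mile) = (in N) 0.0003881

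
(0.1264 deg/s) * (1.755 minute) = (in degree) 13.31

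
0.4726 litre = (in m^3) 0.0004726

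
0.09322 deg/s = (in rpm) 0.01554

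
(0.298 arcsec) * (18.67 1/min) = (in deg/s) 2.576e-05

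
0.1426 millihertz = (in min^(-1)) 0.008556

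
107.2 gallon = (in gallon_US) 107.2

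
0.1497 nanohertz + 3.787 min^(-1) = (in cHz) 6.312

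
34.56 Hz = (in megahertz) 3.456e-05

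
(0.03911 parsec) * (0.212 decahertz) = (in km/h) 9.21e+15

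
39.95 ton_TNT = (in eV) 1.043e+30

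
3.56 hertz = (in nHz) 3.56e+09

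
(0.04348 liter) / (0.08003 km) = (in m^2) 5.433e-07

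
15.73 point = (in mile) 3.448e-06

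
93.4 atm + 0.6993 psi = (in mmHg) 7.102e+04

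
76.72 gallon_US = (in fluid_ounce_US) 9820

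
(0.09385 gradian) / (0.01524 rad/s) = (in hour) 2.687e-05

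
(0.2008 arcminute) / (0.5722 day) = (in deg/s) 6.769e-08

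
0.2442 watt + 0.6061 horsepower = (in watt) 452.2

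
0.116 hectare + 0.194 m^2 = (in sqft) 1.249e+04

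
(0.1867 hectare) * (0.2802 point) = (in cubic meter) 0.1845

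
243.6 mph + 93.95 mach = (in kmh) 1.156e+05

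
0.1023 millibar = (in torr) 0.07673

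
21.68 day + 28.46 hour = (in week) 3.267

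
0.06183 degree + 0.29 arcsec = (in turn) 0.000172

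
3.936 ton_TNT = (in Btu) 1.561e+07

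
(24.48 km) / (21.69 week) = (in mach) 5.481e-06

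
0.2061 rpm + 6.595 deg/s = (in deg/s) 7.832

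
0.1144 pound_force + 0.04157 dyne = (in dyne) 5.089e+04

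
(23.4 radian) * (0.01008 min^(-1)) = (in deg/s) 0.2252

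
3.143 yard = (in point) 8147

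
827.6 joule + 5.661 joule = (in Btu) 0.7898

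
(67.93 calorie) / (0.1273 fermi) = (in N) 2.233e+18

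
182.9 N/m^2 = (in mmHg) 1.372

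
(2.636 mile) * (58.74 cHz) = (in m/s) 2492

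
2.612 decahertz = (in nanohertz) 2.612e+10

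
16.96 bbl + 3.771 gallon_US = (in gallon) 716.1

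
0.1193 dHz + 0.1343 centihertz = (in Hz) 0.01327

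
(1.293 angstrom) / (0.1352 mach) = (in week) 4.644e-18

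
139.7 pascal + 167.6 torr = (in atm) 0.2219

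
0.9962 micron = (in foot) 3.268e-06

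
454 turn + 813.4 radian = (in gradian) 2.334e+05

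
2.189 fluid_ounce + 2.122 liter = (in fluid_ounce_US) 73.94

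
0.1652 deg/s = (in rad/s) 0.002883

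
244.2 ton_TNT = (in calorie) 2.442e+11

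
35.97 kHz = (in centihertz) 3.597e+06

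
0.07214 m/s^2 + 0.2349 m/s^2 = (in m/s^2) 0.307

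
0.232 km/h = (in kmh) 0.232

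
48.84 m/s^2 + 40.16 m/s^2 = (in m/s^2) 89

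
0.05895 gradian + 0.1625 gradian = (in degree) 0.1993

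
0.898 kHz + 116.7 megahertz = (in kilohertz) 1.167e+05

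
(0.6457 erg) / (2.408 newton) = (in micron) 0.02681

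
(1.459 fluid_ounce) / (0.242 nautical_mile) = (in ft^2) 1.036e-06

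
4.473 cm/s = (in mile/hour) 0.1001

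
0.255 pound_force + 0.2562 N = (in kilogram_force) 0.1418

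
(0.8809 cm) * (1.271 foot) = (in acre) 8.433e-07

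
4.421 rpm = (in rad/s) 0.463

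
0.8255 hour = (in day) 0.0344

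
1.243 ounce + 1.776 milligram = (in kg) 0.03524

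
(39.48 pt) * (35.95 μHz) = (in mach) 1.47e-09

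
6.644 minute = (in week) 0.0006591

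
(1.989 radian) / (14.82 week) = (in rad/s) 2.219e-07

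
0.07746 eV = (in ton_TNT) 2.966e-30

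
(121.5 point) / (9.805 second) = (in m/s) 0.004371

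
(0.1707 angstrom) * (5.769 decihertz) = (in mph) 2.203e-11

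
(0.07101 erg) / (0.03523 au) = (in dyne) 1.347e-13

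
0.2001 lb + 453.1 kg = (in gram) 4.532e+05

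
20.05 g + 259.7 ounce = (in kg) 7.382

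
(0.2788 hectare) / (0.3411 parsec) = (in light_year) 2.8e-29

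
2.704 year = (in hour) 2.369e+04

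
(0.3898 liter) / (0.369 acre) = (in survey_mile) 1.622e-10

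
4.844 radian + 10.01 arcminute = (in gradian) 308.6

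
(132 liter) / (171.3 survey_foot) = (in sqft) 0.02721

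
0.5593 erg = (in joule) 5.593e-08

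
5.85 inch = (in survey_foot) 0.4875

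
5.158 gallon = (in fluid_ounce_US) 660.2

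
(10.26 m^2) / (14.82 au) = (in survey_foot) 1.518e-11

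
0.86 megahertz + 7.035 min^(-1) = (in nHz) 8.6e+14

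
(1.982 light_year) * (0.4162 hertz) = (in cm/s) 7.804e+17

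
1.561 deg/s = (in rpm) 0.2602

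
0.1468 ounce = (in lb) 0.009175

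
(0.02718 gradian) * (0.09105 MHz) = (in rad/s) 38.87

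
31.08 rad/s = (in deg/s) 1781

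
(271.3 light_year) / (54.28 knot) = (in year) 2.915e+09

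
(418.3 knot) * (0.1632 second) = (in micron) 3.512e+07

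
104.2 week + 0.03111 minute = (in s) 6.302e+07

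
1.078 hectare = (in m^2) 1.078e+04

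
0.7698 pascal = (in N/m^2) 0.7698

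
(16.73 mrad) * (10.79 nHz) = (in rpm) 1.724e-09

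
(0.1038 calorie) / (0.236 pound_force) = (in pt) 1173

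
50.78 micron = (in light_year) 5.367e-21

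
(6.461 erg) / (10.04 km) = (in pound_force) 1.447e-11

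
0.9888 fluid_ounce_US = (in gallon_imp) 0.006432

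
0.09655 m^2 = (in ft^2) 1.039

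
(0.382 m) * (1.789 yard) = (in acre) 0.0001544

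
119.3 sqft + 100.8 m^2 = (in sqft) 1204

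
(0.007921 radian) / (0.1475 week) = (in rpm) 8.479e-07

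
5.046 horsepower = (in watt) 3763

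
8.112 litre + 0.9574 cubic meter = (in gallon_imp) 212.4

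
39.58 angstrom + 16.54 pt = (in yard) 0.006381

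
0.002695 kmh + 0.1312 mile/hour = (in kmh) 0.2138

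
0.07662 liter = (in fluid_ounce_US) 2.591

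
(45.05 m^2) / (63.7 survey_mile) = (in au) 2.938e-15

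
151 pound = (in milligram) 6.849e+07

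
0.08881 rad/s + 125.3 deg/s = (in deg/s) 130.4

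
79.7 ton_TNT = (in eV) 2.081e+30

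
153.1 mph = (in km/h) 246.4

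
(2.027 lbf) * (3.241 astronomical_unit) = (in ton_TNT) 1045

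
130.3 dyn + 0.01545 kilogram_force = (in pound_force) 0.03435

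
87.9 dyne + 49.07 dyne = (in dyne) 137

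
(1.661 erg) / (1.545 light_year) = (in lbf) 2.555e-24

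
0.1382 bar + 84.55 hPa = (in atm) 0.2198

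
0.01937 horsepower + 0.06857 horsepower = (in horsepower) 0.08794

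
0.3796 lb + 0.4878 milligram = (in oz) 6.074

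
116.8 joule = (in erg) 1.168e+09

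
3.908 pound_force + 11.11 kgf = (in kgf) 12.88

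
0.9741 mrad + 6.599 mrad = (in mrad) 7.573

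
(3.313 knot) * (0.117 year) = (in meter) 6.289e+06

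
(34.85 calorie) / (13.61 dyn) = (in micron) 1.071e+12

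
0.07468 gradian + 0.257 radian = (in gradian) 16.44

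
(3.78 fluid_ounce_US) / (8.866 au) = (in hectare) 8.428e-21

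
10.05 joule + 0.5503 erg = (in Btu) 0.009526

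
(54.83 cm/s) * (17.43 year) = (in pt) 8.543e+11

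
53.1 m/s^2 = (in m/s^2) 53.1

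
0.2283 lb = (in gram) 103.6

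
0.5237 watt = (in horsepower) 0.0007023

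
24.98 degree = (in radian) 0.436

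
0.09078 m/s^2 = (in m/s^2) 0.09078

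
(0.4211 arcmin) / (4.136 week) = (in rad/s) 4.897e-11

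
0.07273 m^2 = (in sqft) 0.7829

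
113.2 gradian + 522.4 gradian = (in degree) 572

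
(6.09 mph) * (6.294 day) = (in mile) 919.9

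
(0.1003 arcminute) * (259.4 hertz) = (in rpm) 0.07227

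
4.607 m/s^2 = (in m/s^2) 4.607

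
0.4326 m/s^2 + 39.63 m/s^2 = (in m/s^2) 40.06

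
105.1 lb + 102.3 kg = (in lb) 330.6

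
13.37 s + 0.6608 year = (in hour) 5789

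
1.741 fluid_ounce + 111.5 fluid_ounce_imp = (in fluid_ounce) 108.9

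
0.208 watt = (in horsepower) 0.0002789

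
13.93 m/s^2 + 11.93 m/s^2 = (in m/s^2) 25.86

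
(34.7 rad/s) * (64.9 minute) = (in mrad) 1.351e+08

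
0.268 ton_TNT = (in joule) 1.121e+09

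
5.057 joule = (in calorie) 1.209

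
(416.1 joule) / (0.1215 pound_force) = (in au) 5.146e-09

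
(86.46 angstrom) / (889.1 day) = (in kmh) 4.052e-16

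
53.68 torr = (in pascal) 7157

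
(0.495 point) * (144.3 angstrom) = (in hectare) 2.52e-16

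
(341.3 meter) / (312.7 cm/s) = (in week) 0.0001805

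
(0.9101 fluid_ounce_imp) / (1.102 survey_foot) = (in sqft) 0.0008287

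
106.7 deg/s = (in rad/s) 1.862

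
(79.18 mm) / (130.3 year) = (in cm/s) 1.927e-09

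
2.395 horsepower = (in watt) 1786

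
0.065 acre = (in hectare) 0.0263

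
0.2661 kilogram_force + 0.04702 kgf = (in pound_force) 0.6903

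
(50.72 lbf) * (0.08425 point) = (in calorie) 0.001603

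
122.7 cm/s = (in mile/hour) 2.745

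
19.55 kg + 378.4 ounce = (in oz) 1068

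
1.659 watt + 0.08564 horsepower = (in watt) 65.52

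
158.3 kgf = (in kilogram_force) 158.3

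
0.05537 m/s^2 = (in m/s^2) 0.05537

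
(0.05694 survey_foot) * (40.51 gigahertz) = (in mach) 2.065e+06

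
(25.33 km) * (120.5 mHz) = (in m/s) 3052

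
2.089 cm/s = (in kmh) 0.0752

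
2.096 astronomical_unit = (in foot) 1.029e+12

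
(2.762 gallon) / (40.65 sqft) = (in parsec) 8.972e-20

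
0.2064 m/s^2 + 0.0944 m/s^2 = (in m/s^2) 0.3008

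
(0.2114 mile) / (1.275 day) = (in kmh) 0.01112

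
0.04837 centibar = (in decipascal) 483.7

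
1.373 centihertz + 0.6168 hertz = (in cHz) 63.05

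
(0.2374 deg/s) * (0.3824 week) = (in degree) 5.49e+04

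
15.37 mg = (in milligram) 15.37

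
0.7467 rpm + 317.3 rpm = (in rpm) 318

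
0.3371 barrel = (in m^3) 0.05359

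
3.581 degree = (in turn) 0.009947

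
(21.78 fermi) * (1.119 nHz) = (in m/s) 2.437e-23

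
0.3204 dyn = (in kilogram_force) 3.267e-07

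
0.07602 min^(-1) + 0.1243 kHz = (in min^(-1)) 7458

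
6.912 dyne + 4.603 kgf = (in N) 45.14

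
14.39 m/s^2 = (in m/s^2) 14.39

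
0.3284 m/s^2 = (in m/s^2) 0.3284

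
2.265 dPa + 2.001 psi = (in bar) 0.138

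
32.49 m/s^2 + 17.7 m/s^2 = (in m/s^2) 50.19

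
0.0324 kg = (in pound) 0.07143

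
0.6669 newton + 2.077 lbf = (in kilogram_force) 1.01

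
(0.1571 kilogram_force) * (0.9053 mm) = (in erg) 1.395e+04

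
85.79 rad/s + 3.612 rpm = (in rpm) 822.8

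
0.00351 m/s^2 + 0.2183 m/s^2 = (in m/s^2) 0.2218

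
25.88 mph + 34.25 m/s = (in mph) 102.5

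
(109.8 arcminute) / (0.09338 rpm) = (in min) 0.05444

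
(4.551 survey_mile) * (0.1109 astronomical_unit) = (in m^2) 1.215e+14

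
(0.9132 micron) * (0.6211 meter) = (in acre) 1.402e-10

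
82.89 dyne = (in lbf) 0.0001863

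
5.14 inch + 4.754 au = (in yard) 7.778e+11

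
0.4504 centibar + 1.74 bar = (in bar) 1.745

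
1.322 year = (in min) 6.948e+05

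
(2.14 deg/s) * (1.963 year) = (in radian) 2.312e+06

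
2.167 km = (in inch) 8.531e+04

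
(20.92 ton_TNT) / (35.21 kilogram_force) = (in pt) 7.186e+11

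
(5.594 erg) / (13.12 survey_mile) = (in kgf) 2.702e-12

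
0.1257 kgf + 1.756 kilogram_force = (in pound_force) 4.148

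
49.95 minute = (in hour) 0.8325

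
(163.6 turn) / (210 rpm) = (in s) 46.74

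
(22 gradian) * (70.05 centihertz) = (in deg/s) 13.87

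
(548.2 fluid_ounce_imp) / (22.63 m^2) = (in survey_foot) 0.002258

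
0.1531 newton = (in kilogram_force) 0.01561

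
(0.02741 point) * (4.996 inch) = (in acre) 3.032e-10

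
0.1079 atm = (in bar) 0.1093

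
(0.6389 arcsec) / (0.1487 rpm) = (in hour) 5.525e-08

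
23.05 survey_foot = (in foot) 23.05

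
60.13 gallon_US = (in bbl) 1.432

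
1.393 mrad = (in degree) 0.07981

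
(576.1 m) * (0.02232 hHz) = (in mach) 3.776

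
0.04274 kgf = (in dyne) 4.191e+04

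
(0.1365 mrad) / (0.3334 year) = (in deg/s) 7.438e-10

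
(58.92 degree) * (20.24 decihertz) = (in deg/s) 119.3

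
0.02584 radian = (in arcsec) 5330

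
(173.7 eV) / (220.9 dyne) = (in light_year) 1.332e-30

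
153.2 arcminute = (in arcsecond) 9192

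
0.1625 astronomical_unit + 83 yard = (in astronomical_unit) 0.1625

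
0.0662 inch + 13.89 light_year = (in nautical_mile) 7.096e+13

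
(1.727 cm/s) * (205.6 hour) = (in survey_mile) 7.943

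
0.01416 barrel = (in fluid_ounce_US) 76.12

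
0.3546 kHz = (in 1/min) 2.128e+04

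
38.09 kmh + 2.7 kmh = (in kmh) 40.79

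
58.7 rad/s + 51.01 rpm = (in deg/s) 3669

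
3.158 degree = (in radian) 0.05512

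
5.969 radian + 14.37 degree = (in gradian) 396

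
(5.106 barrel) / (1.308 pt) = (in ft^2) 1.894e+04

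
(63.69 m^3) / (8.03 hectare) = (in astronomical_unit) 5.302e-15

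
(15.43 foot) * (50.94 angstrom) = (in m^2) 2.396e-08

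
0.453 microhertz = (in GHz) 4.53e-16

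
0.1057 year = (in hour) 925.9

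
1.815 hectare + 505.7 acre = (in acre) 510.2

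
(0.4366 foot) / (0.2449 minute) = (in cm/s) 0.9056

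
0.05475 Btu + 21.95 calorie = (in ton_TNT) 3.576e-08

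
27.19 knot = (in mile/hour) 31.29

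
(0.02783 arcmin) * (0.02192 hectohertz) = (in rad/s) 1.775e-05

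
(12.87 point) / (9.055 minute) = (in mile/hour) 1.869e-05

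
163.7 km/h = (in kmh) 163.7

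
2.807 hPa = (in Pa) 280.7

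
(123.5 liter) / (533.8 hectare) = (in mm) 2.314e-05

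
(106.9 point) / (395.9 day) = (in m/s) 1.103e-09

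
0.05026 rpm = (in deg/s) 0.3016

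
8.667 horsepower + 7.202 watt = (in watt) 6470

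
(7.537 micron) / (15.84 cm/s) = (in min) 7.93e-07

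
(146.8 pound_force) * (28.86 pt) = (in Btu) 0.006301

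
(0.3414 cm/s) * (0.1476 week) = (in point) 8.639e+05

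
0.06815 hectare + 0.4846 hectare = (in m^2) 5528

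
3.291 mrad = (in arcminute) 11.31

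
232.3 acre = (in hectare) 94.01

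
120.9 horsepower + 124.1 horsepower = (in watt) 1.827e+05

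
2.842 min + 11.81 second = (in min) 3.039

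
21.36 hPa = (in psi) 0.3098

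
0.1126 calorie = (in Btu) 0.0004465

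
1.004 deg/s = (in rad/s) 0.01752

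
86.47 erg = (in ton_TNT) 2.067e-15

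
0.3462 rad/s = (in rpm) 3.306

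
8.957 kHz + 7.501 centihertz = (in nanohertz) 8.957e+12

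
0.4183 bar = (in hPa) 418.3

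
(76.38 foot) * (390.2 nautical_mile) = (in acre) 4157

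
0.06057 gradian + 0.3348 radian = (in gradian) 21.37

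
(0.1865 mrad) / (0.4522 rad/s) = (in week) 6.819e-10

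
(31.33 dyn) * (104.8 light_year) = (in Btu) 2.944e+11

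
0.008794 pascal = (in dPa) 0.08794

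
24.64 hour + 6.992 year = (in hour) 6.127e+04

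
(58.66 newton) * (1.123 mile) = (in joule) 1.06e+05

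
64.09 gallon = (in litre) 242.6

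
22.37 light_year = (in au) 1.415e+06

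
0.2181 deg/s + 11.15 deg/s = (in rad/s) 0.1984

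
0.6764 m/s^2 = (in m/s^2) 0.6764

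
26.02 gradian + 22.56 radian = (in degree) 1316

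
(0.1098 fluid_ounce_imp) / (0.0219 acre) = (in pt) 9.978e-05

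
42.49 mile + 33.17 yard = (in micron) 6.841e+10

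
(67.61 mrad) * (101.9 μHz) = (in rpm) 6.579e-05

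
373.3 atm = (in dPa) 3.782e+08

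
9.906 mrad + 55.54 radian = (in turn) 8.841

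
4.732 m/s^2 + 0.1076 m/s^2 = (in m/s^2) 4.84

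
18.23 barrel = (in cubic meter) 2.898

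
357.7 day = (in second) 3.091e+07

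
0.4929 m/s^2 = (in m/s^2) 0.4929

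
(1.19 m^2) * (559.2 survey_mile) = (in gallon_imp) 2.356e+08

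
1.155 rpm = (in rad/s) 0.121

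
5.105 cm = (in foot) 0.1675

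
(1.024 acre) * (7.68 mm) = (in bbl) 200.2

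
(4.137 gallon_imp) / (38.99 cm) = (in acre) 1.192e-05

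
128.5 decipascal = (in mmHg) 0.09638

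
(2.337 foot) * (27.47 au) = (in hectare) 2.927e+08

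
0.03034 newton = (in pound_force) 0.006821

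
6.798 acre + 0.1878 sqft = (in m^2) 2.751e+04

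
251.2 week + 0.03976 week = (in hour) 4.221e+04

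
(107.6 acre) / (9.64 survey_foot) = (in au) 9.906e-07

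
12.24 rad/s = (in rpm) 116.9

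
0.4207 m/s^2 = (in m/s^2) 0.4207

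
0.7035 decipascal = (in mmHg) 0.0005277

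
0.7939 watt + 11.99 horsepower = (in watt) 8942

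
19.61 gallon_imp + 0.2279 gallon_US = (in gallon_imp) 19.8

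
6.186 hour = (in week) 0.03682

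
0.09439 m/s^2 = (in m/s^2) 0.09439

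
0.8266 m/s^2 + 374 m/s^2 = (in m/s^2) 374.8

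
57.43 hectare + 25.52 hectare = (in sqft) 8.929e+06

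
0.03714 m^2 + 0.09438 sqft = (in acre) 1.134e-05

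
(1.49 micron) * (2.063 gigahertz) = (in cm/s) 3.074e+05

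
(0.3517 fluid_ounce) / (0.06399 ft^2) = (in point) 4.959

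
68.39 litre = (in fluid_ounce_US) 2313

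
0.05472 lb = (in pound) 0.05472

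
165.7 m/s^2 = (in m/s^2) 165.7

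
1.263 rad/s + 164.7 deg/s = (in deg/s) 237.1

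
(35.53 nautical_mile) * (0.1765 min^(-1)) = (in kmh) 696.8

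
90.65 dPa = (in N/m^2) 9.065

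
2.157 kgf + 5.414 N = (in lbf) 5.972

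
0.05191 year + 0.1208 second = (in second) 1.637e+06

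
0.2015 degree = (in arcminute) 12.09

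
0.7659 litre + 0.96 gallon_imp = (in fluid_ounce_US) 173.5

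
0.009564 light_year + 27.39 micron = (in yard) 9.895e+13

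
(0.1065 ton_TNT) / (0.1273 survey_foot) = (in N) 1.148e+10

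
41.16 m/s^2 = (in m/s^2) 41.16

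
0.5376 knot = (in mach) 0.0008122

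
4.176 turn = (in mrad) 2.624e+04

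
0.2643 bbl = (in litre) 42.02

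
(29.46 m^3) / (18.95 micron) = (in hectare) 155.5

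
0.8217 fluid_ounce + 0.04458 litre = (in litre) 0.06888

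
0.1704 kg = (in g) 170.4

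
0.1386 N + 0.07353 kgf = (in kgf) 0.08766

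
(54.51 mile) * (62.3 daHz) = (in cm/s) 5.465e+09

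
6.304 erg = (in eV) 3.935e+12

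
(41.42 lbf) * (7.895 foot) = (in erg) 4.434e+09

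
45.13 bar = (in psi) 654.6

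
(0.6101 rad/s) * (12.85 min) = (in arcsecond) 9.702e+07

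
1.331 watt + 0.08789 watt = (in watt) 1.419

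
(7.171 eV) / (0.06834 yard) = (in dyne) 1.839e-12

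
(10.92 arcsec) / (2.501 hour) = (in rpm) 5.615e-08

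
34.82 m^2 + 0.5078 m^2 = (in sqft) 380.3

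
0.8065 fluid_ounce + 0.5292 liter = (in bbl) 0.003479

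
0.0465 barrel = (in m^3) 0.007393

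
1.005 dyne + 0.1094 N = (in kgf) 0.01116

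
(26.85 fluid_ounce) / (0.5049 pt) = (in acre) 0.001102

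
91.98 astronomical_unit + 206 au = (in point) 1.264e+17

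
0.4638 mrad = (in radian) 0.0004638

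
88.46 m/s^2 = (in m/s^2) 88.46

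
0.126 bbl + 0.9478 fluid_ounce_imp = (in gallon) 5.299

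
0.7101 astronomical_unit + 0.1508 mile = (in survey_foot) 3.485e+11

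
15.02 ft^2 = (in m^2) 1.395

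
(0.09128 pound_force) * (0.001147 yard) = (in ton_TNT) 1.018e-13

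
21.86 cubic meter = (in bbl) 137.5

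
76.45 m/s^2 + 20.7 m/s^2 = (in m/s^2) 97.15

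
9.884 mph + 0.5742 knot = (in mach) 0.01384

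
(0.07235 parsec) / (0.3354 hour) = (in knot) 3.594e+12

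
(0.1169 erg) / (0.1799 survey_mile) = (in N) 4.038e-11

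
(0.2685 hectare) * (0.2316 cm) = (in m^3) 6.218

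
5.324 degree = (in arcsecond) 1.917e+04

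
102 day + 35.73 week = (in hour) 8451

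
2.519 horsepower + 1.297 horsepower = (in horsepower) 3.816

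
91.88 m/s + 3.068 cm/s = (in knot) 178.7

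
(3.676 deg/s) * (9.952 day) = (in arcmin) 1.896e+08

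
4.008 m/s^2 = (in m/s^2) 4.008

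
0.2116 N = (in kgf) 0.02158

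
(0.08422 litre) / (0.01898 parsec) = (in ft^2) 1.548e-18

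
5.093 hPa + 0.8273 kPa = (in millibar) 13.37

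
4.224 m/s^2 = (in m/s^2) 4.224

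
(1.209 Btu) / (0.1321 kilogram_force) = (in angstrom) 9.846e+12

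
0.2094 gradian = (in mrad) 3.289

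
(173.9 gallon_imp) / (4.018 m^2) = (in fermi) 1.968e+14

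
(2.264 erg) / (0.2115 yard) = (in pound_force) 2.632e-07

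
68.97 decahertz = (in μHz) 6.897e+08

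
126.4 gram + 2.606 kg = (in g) 2732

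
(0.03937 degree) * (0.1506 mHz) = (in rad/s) 1.035e-07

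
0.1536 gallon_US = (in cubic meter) 0.0005814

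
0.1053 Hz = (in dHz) 1.053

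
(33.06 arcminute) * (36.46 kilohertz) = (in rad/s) 350.6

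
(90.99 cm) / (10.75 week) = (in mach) 4.11e-10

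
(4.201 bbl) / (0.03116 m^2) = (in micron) 2.143e+07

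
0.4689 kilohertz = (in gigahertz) 4.689e-07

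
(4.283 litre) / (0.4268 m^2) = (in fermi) 1.004e+13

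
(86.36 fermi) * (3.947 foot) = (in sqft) 1.118e-12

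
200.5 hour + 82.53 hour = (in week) 1.685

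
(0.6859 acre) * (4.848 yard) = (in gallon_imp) 2.707e+06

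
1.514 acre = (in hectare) 0.6127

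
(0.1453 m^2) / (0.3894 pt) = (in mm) 1.058e+06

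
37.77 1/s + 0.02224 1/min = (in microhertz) 3.777e+07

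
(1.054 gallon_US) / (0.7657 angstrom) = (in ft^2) 5.609e+08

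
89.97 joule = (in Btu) 0.08528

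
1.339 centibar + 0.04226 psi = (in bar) 0.0163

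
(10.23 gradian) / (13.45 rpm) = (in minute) 0.001901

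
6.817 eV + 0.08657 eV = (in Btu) 1.048e-21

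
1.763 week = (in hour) 296.2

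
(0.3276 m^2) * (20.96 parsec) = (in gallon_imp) 4.661e+19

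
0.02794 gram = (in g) 0.02794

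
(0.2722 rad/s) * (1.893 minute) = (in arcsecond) 6.377e+06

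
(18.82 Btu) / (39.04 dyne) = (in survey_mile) 3.16e+04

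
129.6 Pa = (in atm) 0.001279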